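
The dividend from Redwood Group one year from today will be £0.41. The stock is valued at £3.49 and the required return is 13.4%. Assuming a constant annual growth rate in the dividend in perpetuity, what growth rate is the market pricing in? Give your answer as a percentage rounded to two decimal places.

1.65%

P = D₁/(r−g) ⇒ g = r − D₁/P = 0.134 − £0.41/£3.49 = 0.016521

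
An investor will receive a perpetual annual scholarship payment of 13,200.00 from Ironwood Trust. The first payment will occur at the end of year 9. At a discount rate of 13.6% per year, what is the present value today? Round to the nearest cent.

Value at end of year 8: C / r = 13,200.00 / 0.136 = 97,058.8235
Discount to today: PV = 97,058.8235 / (1 + 0.136)^8 = 97,058.8235 / 2.773490 = 34,995.19

34995.19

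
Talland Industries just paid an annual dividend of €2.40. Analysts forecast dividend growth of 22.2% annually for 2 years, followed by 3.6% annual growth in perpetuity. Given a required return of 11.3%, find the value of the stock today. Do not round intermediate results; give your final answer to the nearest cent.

D_1 = 2.93280
D_2 = 3.58388
Terminal value at year 2: TV = D_2×(1+g_2)/(r−g_2) = 3.71290/0.077 = 48.21950
P_0 = D_1/(1+r)^1 + D_2/(1+r)^2 + TV/(1+r)^2
    = 2.63504 + 2.89310 + 38.92533 = 44.45347

€44.45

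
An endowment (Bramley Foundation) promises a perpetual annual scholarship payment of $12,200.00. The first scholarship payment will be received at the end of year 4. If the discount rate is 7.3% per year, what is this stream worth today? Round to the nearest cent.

Value at end of year 3: C / r = $12,200.00 / 0.073 = $167,123.2877
Discount to today: PV = $167,123.2877 / (1 + 0.073)^3 = $167,123.2877 / 1.235376 = $135,281.31

$135281.31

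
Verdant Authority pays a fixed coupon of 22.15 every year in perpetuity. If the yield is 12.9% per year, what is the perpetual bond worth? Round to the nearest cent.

171.71

Level perpetuity: PV = C / r = 22.15 / 0.129 = 171.71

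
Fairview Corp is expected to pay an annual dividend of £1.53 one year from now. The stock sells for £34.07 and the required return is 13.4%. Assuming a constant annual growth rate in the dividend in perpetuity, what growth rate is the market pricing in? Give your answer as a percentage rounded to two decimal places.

8.91%

P = D₁/(r−g) ⇒ g = r − D₁/P = 0.134 − £1.53/£34.07 = 0.089092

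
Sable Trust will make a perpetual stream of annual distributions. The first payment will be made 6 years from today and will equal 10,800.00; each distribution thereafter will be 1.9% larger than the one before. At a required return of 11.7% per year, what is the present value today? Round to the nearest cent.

Value at end of year 5: C₁ / (r − g) = 10,800.00 / (0.117 − 0.019) = 110,204.0816
Discount to today: PV = 110,204.0816 / (1 + 0.117)^5 = 110,204.0816 / 1.738865 = 63,377.02

63377.02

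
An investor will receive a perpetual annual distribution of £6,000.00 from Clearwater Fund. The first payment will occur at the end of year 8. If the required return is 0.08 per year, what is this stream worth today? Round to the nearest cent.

Value at end of year 7: C / r = £6,000.00 / 0.08 = £75,000.0000
Discount to today: PV = £75,000.0000 / (1 + 0.08)^7 = £75,000.0000 / 1.713824 = £43,761.78

£43761.78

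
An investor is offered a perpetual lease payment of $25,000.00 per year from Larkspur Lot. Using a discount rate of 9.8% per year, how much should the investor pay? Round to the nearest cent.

$255102.04

Level perpetuity: PV = C / r = $25,000.00 / 0.098 = $255,102.04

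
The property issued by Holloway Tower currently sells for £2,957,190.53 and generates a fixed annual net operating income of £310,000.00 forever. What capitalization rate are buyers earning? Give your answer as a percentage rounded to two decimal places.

P = C/r ⇒ r = C/P = £310,000.00/£2,957,190.53 = 0.104829

10.48%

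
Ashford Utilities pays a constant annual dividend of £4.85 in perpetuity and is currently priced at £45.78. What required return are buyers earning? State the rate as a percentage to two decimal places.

10.59%

P = C/r ⇒ r = C/P = £4.85/£45.78 = 0.105941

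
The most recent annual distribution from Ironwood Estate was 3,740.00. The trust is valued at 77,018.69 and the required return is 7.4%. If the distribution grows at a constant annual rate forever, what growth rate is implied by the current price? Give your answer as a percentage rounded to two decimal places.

P = D₀(1+g)/(r−g) ⇒ P(r−g) = D₀(1+g) ⇒ g(P+D₀) = P·r − D₀
g = (P·r − D₀)/(P + D₀) = (77,018.69×0.074 − 3,740.00) / (77,018.69 + 3,740.00) = 0.024262

2.43%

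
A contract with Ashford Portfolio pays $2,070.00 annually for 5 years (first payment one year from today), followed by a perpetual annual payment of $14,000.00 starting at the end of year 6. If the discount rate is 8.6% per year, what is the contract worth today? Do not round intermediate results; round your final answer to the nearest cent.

$115901.52

PV of 5-year annuity: $2,070.00 × [1 − (1+0.086)^−5] / 0.086 = 8135.84247
Perpetuity value at year 5: $14,000.00 / 0.086 = 162790.69767
PV of perpetuity: 162790.69767 / (1+0.086)^5 = 107765.67616
Total PV = 8135.84247 + 107765.67616 = 115901.51862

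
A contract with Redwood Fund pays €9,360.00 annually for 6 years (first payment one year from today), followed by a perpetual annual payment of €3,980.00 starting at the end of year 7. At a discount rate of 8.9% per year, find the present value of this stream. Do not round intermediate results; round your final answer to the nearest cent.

PV of 6-year annuity: €9,360.00 × [1 − (1+0.089)^−6] / 0.089 = 42113.67965
Perpetuity value at year 6: €3,980.00 / 0.089 = 44719.10112
PV of perpetuity: 44719.10112 / (1+0.089)^6 = 26811.78862
Total PV = 42113.67965 + 26811.78862 = 68925.46827

€68925.47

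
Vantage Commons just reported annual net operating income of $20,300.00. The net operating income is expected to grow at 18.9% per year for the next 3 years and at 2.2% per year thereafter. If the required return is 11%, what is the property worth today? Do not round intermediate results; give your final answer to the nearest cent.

$359748.91

D_1 = 24136.70000
D_2 = 28698.53630
D_3 = 34122.55966
Terminal value at year 3: TV = D_3×(1+g_2)/(r−g_2) = 34873.25597/0.088 = 396286.99970
P_0 = D_1/(1+r)^1 + D_2/(1+r)^2 + D_3/(1+r)^3 + TV/(1+r)^3
    = 21744.77477 + 23292.37586 + 24950.12153 + 289761.63870 = 359748.91087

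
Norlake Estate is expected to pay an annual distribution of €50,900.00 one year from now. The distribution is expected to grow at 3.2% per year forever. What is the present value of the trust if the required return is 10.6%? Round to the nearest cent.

Growing perpetuity: P = D₁ / (r − g) = €50,900.0000 / (0.106 − 0.032) = €687,837.84

€687837.84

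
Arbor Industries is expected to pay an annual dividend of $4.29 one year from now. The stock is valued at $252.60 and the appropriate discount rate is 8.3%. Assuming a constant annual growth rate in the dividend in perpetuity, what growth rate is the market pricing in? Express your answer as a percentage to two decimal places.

6.60%

P = D₁/(r−g) ⇒ g = r − D₁/P = 0.083 − $4.29/$252.60 = 0.066017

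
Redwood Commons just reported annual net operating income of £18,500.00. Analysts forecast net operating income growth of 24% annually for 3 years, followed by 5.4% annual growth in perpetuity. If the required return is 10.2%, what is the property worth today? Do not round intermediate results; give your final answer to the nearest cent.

£649347.45

D_1 = 22940.00000
D_2 = 28445.60000
D_3 = 35272.54400
Terminal value at year 3: TV = D_3×(1+g_2)/(r−g_2) = 37177.26138/0.048 = 774526.27867
P_0 = D_1/(1+r)^1 + D_2/(1+r)^2 + D_3/(1+r)^3 + TV/(1+r)^3
    = 20816.69691 + 23423.50651 + 26356.75869 + 578750.49283 = 649347.45494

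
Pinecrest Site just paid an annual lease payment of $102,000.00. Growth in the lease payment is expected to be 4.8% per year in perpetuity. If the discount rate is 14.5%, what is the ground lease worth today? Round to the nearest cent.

$1102020.62

D₁ = D₀ × (1 + g) = $102,000.00 × 1.048 = $106,896.0000
Growing perpetuity: P = D₁ / (r − g) = $106,896.0000 / (0.145 − 0.048) = $1,102,020.62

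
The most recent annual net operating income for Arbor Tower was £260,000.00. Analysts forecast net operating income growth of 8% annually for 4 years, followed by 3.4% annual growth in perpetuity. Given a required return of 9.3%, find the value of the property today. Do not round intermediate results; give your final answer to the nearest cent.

£5353105.82

D_1 = 280800.00000
D_2 = 303264.00000
D_3 = 327525.12000
D_4 = 353727.12960
Terminal value at year 4: TV = D_4×(1+g_2)/(r−g_2) = 365753.85201/0.059 = 6199217.83062
P_0 = D_1/(1+r)^1 + D_2/(1+r)^2 + D_3/(1+r)^3 + D_4/(1+r)^4 + TV/(1+r)^4
    = 256907.59378 + 253851.96824 + 250832.68590 + 247849.31453 + 4343664.25797 = 5353105.82041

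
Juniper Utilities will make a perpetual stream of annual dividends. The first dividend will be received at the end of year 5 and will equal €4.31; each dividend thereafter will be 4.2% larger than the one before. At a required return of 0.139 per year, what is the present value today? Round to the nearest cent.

€26.40

Value at end of year 4: C₁ / (r − g) = €4.31 / (0.139 − 0.042) = €44.4330
Discount to today: PV = €44.4330 / (1 + 0.139)^4 = €44.4330 / 1.683042 = €26.40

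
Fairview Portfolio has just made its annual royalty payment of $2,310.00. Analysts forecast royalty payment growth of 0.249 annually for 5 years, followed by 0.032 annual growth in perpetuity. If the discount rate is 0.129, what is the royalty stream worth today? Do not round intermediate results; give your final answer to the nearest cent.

$56523.37

D_1 = 2885.19000
D_2 = 3603.60231
D_3 = 4500.89929
D_4 = 5621.62321
D_5 = 7021.40739
Terminal value at year 5: TV = D_5×(1+g_2)/(r−g_2) = 7246.09242/0.097 = 74701.98373
P_0 = D_1/(1+r)^1 + D_2/(1+r)^2 + D_3/(1+r)^3 + D_4/(1+r)^4 + D_5/(1+r)^5 + TV/(1+r)^5
    = 2555.52702 + 2827.15079 + 3127.64512 + 3460.07861 + 3827.84604 + 40725.12492 = 56523.37250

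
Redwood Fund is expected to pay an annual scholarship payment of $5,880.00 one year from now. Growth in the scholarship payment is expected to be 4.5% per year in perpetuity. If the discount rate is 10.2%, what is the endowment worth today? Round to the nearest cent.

$103157.89

Growing perpetuity: P = D₁ / (r − g) = $5,880.0000 / (0.102 − 0.045) = $103,157.89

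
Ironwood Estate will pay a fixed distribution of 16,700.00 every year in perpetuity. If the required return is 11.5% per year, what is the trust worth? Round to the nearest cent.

145217.39

Level perpetuity: PV = C / r = 16,700.00 / 0.115 = 145,217.39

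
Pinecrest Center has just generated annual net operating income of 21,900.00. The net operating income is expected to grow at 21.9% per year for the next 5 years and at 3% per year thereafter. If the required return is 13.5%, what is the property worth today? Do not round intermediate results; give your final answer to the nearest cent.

D_1 = 26696.10000
D_2 = 32542.54590
D_3 = 39669.36345
D_4 = 48356.95405
D_5 = 58947.12698
Terminal value at year 5: TV = D_5×(1+g_2)/(r−g_2) = 60715.54079/0.105 = 578243.24566
P_0 = D_1/(1+r)^1 + D_2/(1+r)^2 + D_3/(1+r)^3 + D_4/(1+r)^4 + D_5/(1+r)^5 + TV/(1+r)^5
    = 23520.79295 + 25261.53886 + 27131.11531 + 29139.05688 + 31295.60382 + 306994.97081 = 443343.07863

443343.08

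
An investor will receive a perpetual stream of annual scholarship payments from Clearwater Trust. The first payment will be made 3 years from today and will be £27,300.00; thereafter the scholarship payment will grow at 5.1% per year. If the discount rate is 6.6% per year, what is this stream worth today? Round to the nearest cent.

Value at end of year 2: C₁ / (r − g) = £27,300.00 / (0.066 − 0.051) = £1,820,000.0000
Discount to today: PV = £1,820,000.0000 / (1 + 0.066)^2 = £1,820,000.0000 / 1.136356 = £1,601,610.76

£1601610.76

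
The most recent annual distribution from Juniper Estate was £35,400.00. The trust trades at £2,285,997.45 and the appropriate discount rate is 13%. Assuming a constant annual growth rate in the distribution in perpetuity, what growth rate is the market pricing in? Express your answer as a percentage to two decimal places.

11.28%

P = D₀(1+g)/(r−g) ⇒ P(r−g) = D₀(1+g) ⇒ g(P+D₀) = P·r − D₀
g = (P·r − D₀)/(P + D₀) = (£2,285,997.45×0.13 − £35,400.00) / (£2,285,997.45 + £35,400.00) = 0.112768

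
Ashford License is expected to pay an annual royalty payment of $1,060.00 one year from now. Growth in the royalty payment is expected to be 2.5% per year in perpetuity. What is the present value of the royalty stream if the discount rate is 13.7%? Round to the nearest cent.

$9464.29

Growing perpetuity: P = D₁ / (r − g) = $1,060.0000 / (0.137 − 0.025) = $9,464.29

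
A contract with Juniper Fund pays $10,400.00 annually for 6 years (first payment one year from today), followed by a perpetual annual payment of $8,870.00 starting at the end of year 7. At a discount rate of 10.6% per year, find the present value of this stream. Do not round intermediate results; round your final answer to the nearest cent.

$90227.24

PV of 6-year annuity: $10,400.00 × [1 − (1+0.106)^−6] / 0.106 = 44509.26757
Perpetuity value at year 6: $8,870.00 / 0.106 = 83679.24528
PV of perpetuity: 83679.24528 / (1+0.106)^6 = 45717.97573
Total PV = 44509.26757 + 45717.97573 = 90227.24330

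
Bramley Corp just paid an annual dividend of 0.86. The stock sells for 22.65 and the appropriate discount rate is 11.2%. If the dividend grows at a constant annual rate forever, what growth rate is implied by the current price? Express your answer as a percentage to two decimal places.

7.13%

P = D₀(1+g)/(r−g) ⇒ P(r−g) = D₀(1+g) ⇒ g(P+D₀) = P·r − D₀
g = (P·r − D₀)/(P + D₀) = (22.65×0.112 − 0.86) / (22.65 + 0.86) = 0.071323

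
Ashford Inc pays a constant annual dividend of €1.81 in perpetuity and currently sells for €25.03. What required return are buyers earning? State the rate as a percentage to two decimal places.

7.23%

P = C/r ⇒ r = C/P = €1.81/€25.03 = 0.072313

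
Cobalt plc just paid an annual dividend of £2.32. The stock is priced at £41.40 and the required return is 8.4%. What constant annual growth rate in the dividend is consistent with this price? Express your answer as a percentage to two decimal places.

2.65%

P = D₀(1+g)/(r−g) ⇒ P(r−g) = D₀(1+g) ⇒ g(P+D₀) = P·r − D₀
g = (P·r − D₀)/(P + D₀) = (£41.40×0.084 − £2.32) / (£41.40 + £2.32) = 0.026478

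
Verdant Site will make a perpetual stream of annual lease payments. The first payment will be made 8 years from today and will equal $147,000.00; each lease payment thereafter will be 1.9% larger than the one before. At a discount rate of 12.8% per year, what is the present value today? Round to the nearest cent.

Value at end of year 7: C₁ / (r − g) = $147,000.00 / (0.128 − 0.019) = $1,348,623.8532
Discount to today: PV = $1,348,623.8532 / (1 + 0.128)^7 = $1,348,623.8532 / 2.323612 = $580,399.65

$580399.65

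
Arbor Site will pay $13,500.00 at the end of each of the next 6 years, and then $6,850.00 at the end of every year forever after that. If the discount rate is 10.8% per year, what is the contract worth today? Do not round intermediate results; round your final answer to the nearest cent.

$91721.84

PV of 6-year annuity: $13,500.00 × [1 − (1+0.108)^−6] / 0.108 = 57442.82966
Perpetuity value at year 6: $6,850.00 / 0.108 = 63425.92593
PV of perpetuity: 63425.92593 / (1+0.108)^6 = 34279.00865
Total PV = 57442.82966 + 34279.00865 = 91721.83832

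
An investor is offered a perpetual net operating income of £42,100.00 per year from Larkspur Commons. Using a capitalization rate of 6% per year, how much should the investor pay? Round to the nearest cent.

£701666.67

Level perpetuity: PV = C / r = £42,100.00 / 0.06 = £701,666.67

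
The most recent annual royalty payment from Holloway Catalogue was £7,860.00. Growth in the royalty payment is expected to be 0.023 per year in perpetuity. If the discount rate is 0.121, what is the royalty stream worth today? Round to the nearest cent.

£82048.78

D₁ = D₀ × (1 + g) = £7,860.00 × 1.023 = £8,040.7800
Growing perpetuity: P = D₁ / (r − g) = £8,040.7800 / (0.121 − 0.023) = £82,048.78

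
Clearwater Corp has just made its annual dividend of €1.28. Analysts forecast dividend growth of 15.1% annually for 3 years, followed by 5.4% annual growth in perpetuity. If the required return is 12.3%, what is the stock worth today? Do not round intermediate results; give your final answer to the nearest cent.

D_1 = 1.47328
D_2 = 1.69575
D_3 = 1.95180
Terminal value at year 3: TV = D_3×(1+g_2)/(r−g_2) = 2.05720/0.069 = 29.81450
P_0 = D_1/(1+r)^1 + D_2/(1+r)^2 + D_3/(1+r)^3 + TV/(1+r)^3
    = 1.31191 + 1.34462 + 1.37815 + 21.05175 = 25.08644

€25.09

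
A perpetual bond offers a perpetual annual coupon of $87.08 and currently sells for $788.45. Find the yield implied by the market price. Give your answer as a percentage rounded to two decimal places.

P = C/r ⇒ r = C/P = $87.08/$788.45 = 0.110445

11.04%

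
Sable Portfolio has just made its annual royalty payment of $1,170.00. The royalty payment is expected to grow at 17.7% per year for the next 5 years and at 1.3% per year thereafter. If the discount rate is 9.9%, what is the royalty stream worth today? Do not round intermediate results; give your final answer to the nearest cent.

$26637.30

D_1 = 1377.09000
D_2 = 1620.83493
D_3 = 1907.72271
D_4 = 2245.38963
D_5 = 2642.82360
Terminal value at year 5: TV = D_5×(1+g_2)/(r−g_2) = 2677.18030/0.086 = 31130.00354
P_0 = D_1/(1+r)^1 + D_2/(1+r)^2 + D_3/(1+r)^3 + D_4/(1+r)^4 + D_5/(1+r)^5 + TV/(1+r)^5
    = 1253.03913 + 1341.97184 + 1437.21643 + 1539.22087 + 1648.46494 + 19417.38349 = 26637.29669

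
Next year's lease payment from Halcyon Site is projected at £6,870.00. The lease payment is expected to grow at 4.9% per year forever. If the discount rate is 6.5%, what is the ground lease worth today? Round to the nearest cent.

Growing perpetuity: P = D₁ / (r − g) = £6,870.0000 / (0.065 − 0.049) = £429,375.00

£429375.00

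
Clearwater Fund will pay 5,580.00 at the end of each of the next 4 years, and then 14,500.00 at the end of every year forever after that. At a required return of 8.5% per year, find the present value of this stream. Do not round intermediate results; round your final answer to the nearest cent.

141369.91

PV of 4-year annuity: 5,580.00 × [1 − (1+0.085)^−4] / 0.085 = 18277.82934
Perpetuity value at year 4: 14,500.00 / 0.085 = 170588.23529
PV of perpetuity: 170588.23529 / (1+0.085)^4 = 123092.08379
Total PV = 18277.82934 + 123092.08379 = 141369.91313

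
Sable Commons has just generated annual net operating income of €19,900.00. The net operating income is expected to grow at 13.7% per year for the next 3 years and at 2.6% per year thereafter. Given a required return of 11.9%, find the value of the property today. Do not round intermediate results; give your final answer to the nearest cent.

D_1 = 22626.30000
D_2 = 25726.10310
D_3 = 29250.57922
Terminal value at year 3: TV = D_3×(1+g_2)/(r−g_2) = 30011.09428/0.093 = 322699.93854
P_0 = D_1/(1+r)^1 + D_2/(1+r)^2 + D_3/(1+r)^3 + TV/(1+r)^3
    = 20220.10724 + 20545.36366 + 20875.85208 + 230307.78745 = 291949.11042

€291949.11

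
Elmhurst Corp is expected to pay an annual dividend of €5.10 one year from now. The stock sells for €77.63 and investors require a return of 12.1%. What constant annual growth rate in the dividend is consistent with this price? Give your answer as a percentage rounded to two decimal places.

P = D₁/(r−g) ⇒ g = r − D₁/P = 0.121 − €5.10/€77.63 = 0.055304

5.53%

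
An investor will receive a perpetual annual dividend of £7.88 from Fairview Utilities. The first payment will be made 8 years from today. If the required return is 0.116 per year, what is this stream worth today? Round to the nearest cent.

£31.51

Value at end of year 7: C / r = £7.88 / 0.116 = £67.9310
Discount to today: PV = £67.9310 / (1 + 0.116)^7 = £67.9310 / 2.156003 = £31.51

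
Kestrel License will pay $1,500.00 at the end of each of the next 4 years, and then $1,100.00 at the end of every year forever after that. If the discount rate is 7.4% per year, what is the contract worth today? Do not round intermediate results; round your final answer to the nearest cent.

$16207.60

PV of 4-year annuity: $1,500.00 × [1 − (1+0.074)^−4] / 0.074 = 5035.27184
Perpetuity value at year 4: $1,100.00 / 0.074 = 14864.86486
PV of perpetuity: 14864.86486 / (1+0.074)^4 = 11172.33218
Total PV = 5035.27184 + 11172.33218 = 16207.60402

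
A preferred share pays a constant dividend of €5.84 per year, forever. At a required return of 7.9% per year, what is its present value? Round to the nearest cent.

Level perpetuity: PV = C / r = €5.84 / 0.079 = €73.92

€73.92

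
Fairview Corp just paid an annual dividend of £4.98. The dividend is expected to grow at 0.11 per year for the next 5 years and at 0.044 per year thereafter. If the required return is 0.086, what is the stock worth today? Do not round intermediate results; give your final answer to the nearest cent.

£164.69

D_1 = 5.52780
D_2 = 6.13586
D_3 = 6.81080
D_4 = 7.55999
D_5 = 8.39159
Terminal value at year 5: TV = D_5×(1+g_2)/(r−g_2) = 8.76082/0.042 = 208.59094
P_0 = D_1/(1+r)^1 + D_2/(1+r)^2 + D_3/(1+r)^3 + D_4/(1+r)^4 + D_5/(1+r)^5 + TV/(1+r)^5
    = 5.09006 + 5.20254 + 5.31752 + 5.43503 + 5.55514 + 138.08494 = 164.68523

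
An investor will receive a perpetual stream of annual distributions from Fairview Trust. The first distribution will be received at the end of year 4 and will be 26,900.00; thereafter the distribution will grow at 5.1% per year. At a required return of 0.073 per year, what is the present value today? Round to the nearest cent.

Value at end of year 3: C₁ / (r − g) = 26,900.00 / (0.073 − 0.051) = 1,222,727.2727
Discount to today: PV = 1,222,727.2727 / (1 + 0.073)^3 = 1,222,727.2727 / 1.235376 = 989,761.22

989761.22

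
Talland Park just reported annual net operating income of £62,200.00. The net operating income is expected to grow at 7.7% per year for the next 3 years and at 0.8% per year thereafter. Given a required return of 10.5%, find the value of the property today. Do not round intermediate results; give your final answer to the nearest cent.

£775768.05

D_1 = 66989.40000
D_2 = 72147.58380
D_3 = 77702.94775
Terminal value at year 3: TV = D_3×(1+g_2)/(r−g_2) = 78324.57133/0.097 = 807469.80757
P_0 = D_1/(1+r)^1 + D_2/(1+r)^2 + D_3/(1+r)^3 + TV/(1+r)^3
    = 60623.89140 + 59087.72040 + 57590.47500 + 598465.96696 = 775768.05376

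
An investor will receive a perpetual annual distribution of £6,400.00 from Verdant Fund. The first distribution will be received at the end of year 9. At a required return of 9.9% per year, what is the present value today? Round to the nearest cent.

Value at end of year 8: C / r = £6,400.00 / 0.099 = £64,646.4646
Discount to today: PV = £64,646.4646 / (1 + 0.099)^8 = £64,646.4646 / 2.128049 = £30,378.28

£30378.28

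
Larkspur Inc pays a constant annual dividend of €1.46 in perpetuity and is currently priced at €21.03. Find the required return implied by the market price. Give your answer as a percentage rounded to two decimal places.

6.94%

P = C/r ⇒ r = C/P = €1.46/€21.03 = 0.069425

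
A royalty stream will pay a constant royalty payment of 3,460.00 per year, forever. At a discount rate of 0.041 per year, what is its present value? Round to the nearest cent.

84390.24

Level perpetuity: PV = C / r = 3,460.00 / 0.041 = 84,390.24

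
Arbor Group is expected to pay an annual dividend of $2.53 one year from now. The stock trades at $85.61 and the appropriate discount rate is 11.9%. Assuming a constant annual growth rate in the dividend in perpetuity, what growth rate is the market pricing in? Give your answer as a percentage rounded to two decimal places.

8.94%

P = D₁/(r−g) ⇒ g = r − D₁/P = 0.119 − $2.53/$85.61 = 0.089447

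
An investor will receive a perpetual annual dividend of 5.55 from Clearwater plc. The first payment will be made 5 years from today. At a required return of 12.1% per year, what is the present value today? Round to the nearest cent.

29.05

Value at end of year 4: C / r = 5.55 / 0.121 = 45.8678
Discount to today: PV = 45.8678 / (1 + 0.121)^4 = 45.8678 / 1.579147 = 29.05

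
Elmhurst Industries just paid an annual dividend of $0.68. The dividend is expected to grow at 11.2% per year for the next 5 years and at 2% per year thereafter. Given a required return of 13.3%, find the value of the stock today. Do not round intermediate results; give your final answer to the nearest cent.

D_1 = 0.75616
D_2 = 0.84085
D_3 = 0.93503
D_4 = 1.03975
D_5 = 1.15620
Terminal value at year 5: TV = D_5×(1+g_2)/(r−g_2) = 1.17932/0.113 = 10.43649
P_0 = D_1/(1+r)^1 + D_2/(1+r)^2 + D_3/(1+r)^3 + D_4/(1+r)^4 + D_5/(1+r)^5 + TV/(1+r)^5
    = 0.66740 + 0.65503 + 0.64289 + 0.63097 + 0.61927 + 5.58991 = 8.80546

$8.81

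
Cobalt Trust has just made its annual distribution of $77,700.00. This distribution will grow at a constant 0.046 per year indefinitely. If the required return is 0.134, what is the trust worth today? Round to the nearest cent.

$923570.45

D₁ = D₀ × (1 + g) = $77,700.00 × 1.046 = $81,274.2000
Growing perpetuity: P = D₁ / (r − g) = $81,274.2000 / (0.134 − 0.046) = $923,570.45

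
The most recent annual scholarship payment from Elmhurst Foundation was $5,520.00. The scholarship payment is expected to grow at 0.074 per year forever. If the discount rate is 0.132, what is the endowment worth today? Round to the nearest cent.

$102215.17

D₁ = D₀ × (1 + g) = $5,520.00 × 1.074 = $5,928.4800
Growing perpetuity: P = D₁ / (r − g) = $5,928.4800 / (0.132 − 0.074) = $102,215.17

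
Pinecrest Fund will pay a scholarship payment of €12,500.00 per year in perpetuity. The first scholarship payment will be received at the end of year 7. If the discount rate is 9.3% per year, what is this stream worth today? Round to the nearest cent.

€78832.64

Value at end of year 6: C / r = €12,500.00 / 0.093 = €134,408.6022
Discount to today: PV = €134,408.6022 / (1 + 0.093)^6 = €134,408.6022 / 1.704987 = €78,832.64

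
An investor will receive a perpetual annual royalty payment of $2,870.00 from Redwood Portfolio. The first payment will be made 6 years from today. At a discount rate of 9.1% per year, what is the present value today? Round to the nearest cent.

Value at end of year 5: C / r = $2,870.00 / 0.091 = $31,538.4615
Discount to today: PV = $31,538.4615 / (1 + 0.091)^5 = $31,538.4615 / 1.545695 = $20,404.07

$20404.07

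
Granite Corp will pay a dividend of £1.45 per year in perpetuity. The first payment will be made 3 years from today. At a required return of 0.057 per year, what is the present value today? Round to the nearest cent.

£22.77

Value at end of year 2: C / r = £1.45 / 0.057 = £25.4386
Discount to today: PV = £25.4386 / (1 + 0.057)^2 = £25.4386 / 1.117249 = £22.77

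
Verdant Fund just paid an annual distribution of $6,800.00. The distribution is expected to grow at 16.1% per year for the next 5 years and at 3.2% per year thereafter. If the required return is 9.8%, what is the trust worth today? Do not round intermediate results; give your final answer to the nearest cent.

$180858.00

D_1 = 7894.80000
D_2 = 9165.86280
D_3 = 10641.56671
D_4 = 12354.85895
D_5 = 14343.99124
Terminal value at year 5: TV = D_5×(1+g_2)/(r−g_2) = 14802.99896/0.066 = 224287.86306
P_0 = D_1/(1+r)^1 + D_2/(1+r)^2 + D_3/(1+r)^3 + D_4/(1+r)^4 + D_5/(1+r)^5 + TV/(1+r)^5
    = 7190.16393 + 7602.71432 + 8038.93564 + 8500.18604 + 8987.90164 + 140538.09831 = 180857.99988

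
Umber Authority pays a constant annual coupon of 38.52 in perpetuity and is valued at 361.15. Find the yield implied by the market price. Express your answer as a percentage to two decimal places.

10.67%

P = C/r ⇒ r = C/P = 38.52/361.15 = 0.106659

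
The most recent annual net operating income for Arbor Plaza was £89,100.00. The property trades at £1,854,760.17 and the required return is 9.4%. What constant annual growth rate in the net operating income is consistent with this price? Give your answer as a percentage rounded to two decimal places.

4.39%

P = D₀(1+g)/(r−g) ⇒ P(r−g) = D₀(1+g) ⇒ g(P+D₀) = P·r − D₀
g = (P·r − D₀)/(P + D₀) = (£1,854,760.17×0.094 − £89,100.00) / (£1,854,760.17 + £89,100.00) = 0.043855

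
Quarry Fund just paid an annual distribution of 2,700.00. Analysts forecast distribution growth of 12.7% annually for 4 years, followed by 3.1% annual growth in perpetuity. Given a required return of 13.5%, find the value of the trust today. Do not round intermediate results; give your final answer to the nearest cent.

D_1 = 3042.90000
D_2 = 3429.34830
D_3 = 3864.87553
D_4 = 4355.71473
Terminal value at year 4: TV = D_4×(1+g_2)/(r−g_2) = 4490.74188/0.104 = 43180.21042
P_0 = D_1/(1+r)^1 + D_2/(1+r)^2 + D_3/(1+r)^3 + D_4/(1+r)^4 + TV/(1+r)^4
    = 2680.96916 + 2662.07246 + 2643.30896 + 2624.67771 + 26019.64148 = 36630.66977

36630.67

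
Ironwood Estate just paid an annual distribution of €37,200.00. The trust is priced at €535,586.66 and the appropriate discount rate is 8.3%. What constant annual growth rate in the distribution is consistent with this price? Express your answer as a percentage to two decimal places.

1.27%

P = D₀(1+g)/(r−g) ⇒ P(r−g) = D₀(1+g) ⇒ g(P+D₀) = P·r − D₀
g = (P·r − D₀)/(P + D₀) = (€535,586.66×0.083 − €37,200.00) / (€535,586.66 + €37,200.00) = 0.012664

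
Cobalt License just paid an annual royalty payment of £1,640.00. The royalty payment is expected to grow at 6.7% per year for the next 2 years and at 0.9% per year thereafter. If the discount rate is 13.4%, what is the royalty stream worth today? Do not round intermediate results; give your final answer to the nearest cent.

D_1 = 1749.88000
D_2 = 1867.12196
Terminal value at year 2: TV = D_2×(1+g_2)/(r−g_2) = 1883.92606/0.125 = 15071.40846
P_0 = D_1/(1+r)^1 + D_2/(1+r)^2 + TV/(1+r)^2
    = 1543.10406 + 1451.93301 + 11720.00322 = 14715.04028

£14715.04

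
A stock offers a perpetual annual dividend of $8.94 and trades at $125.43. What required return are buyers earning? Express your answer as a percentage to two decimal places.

P = C/r ⇒ r = C/P = $8.94/$125.43 = 0.071275

7.13%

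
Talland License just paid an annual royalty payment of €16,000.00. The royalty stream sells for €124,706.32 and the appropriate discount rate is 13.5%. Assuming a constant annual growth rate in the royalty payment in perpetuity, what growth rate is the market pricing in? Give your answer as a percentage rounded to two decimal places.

P = D₀(1+g)/(r−g) ⇒ P(r−g) = D₀(1+g) ⇒ g(P+D₀) = P·r − D₀
g = (P·r − D₀)/(P + D₀) = (€124,706.32×0.135 − €16,000.00) / (€124,706.32 + €16,000.00) = 0.005937

0.59%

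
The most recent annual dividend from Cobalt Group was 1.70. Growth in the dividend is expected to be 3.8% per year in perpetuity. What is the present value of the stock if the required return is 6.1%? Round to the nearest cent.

76.72

D₁ = D₀ × (1 + g) = 1.70 × 1.038 = 1.7646
Growing perpetuity: P = D₁ / (r − g) = 1.7646 / (0.061 − 0.038) = 76.72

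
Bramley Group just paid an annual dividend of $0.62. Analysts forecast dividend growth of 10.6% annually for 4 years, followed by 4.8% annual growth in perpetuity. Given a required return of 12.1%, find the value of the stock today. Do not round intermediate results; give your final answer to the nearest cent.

$10.83

D_1 = 0.68572
D_2 = 0.75841
D_3 = 0.83880
D_4 = 0.92771
Terminal value at year 4: TV = D_4×(1+g_2)/(r−g_2) = 0.97224/0.073 = 13.31836
P_0 = D_1/(1+r)^1 + D_2/(1+r)^2 + D_3/(1+r)^3 + D_4/(1+r)^4 + TV/(1+r)^4
    = 0.61170 + 0.60352 + 0.59544 + 0.58748 + 8.43389 = 10.83204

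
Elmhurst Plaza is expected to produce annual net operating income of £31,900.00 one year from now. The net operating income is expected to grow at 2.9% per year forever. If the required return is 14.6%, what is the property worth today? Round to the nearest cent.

Growing perpetuity: P = D₁ / (r − g) = £31,900.0000 / (0.146 − 0.029) = £272,649.57

£272649.57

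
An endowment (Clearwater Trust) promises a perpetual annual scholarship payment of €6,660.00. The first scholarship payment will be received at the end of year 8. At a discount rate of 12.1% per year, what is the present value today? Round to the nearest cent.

Value at end of year 7: C / r = €6,660.00 / 0.121 = €55,041.3223
Discount to today: PV = €55,041.3223 / (1 + 0.121)^7 = €55,041.3223 / 2.224535 = €24,742.84

€24742.84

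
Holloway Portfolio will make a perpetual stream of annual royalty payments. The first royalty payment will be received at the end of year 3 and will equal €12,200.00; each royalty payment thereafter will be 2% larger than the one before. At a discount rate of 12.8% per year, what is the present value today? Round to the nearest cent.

Value at end of year 2: C₁ / (r − g) = €12,200.00 / (0.128 − 0.02) = €112,962.9630
Discount to today: PV = €112,962.9630 / (1 + 0.128)^2 = €112,962.9630 / 1.272384 = €88,780.56

€88780.56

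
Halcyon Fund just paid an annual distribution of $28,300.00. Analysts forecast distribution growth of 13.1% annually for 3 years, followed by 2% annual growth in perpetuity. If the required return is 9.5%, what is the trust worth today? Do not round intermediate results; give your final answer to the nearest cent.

D_1 = 32007.30000
D_2 = 36200.25630
D_3 = 40942.48988
Terminal value at year 3: TV = D_3×(1+g_2)/(r−g_2) = 41761.33967/0.075 = 556817.86230
P_0 = D_1/(1+r)^1 + D_2/(1+r)^2 + D_3/(1+r)^3 + TV/(1+r)^3
    = 29230.41096 + 30191.41077 + 31184.00510 + 424102.46933 = 514708.29616

$514708.30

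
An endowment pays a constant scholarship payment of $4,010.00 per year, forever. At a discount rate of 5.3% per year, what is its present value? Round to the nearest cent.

Level perpetuity: PV = C / r = $4,010.00 / 0.053 = $75,660.38

$75660.38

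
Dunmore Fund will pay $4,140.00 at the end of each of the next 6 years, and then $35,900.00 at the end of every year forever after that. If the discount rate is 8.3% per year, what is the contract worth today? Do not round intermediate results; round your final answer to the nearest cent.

$287034.18

PV of 6-year annuity: $4,140.00 × [1 − (1+0.083)^−6] / 0.083 = 18965.78099
Perpetuity value at year 6: $35,900.00 / 0.083 = 432530.12048
PV of perpetuity: 432530.12048 / (1+0.083)^6 = 268068.39645
Total PV = 18965.78099 + 268068.39645 = 287034.17743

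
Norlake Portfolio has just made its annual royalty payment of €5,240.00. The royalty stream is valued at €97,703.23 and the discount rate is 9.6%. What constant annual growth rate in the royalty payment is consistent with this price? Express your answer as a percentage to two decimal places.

P = D₀(1+g)/(r−g) ⇒ P(r−g) = D₀(1+g) ⇒ g(P+D₀) = P·r − D₀
g = (P·r − D₀)/(P + D₀) = (€97,703.23×0.096 − €5,240.00) / (€97,703.23 + €5,240.00) = 0.040212

4.02%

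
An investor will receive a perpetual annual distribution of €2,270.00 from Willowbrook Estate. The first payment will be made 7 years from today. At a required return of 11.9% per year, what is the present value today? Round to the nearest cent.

€9716.24

Value at end of year 6: C / r = €2,270.00 / 0.119 = €19,075.6303
Discount to today: PV = €19,075.6303 / (1 + 0.119)^6 = €19,075.6303 / 1.963272 = €9,716.24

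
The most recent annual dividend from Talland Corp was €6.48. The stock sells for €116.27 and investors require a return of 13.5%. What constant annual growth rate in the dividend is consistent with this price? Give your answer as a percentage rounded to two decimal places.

P = D₀(1+g)/(r−g) ⇒ P(r−g) = D₀(1+g) ⇒ g(P+D₀) = P·r − D₀
g = (P·r − D₀)/(P + D₀) = (€116.27×0.135 − €6.48) / (€116.27 + €6.48) = 0.075083

7.51%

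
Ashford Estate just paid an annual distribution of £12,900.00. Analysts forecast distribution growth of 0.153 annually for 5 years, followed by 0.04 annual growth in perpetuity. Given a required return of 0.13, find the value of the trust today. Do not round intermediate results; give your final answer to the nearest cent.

D_1 = 14873.70000
D_2 = 17149.37610
D_3 = 19773.23064
D_4 = 22798.53493
D_5 = 26286.71078
Terminal value at year 5: TV = D_5×(1+g_2)/(r−g_2) = 27338.17921/0.09 = 303757.54675
P_0 = D_1/(1+r)^1 + D_2/(1+r)^2 + D_3/(1+r)^3 + D_4/(1+r)^4 + D_5/(1+r)^5 + TV/(1+r)^5
    = 13162.56637 + 13430.47701 + 13703.84071 + 13982.76844 + 14267.37346 + 164867.42663 = 233414.45262

£233414.45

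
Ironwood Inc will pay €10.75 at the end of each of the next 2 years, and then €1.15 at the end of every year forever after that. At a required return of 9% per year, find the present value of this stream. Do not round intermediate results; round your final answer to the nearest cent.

PV of 2-year annuity: €10.75 × [1 − (1+0.09)^−2] / 0.09 = 18.91045
Perpetuity value at year 2: €1.15 / 0.09 = 12.77778
PV of perpetuity: 12.77778 / (1+0.09)^2 = 10.75480
Total PV = 18.91045 + 10.75480 = 29.66525

€29.67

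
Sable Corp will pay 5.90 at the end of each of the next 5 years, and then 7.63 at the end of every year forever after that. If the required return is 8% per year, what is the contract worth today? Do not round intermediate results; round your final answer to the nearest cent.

88.47

PV of 5-year annuity: 5.90 × [1 − (1+0.08)^−5] / 0.08 = 23.55699
Perpetuity value at year 5: 7.63 / 0.08 = 95.37500
PV of perpetuity: 95.37500 / (1+0.08)^5 = 64.91062
Total PV = 23.55699 + 64.91062 = 88.46761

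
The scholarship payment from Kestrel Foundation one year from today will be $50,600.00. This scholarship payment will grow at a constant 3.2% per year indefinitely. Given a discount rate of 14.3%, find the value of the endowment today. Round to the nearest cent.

Growing perpetuity: P = D₁ / (r − g) = $50,600.0000 / (0.143 − 0.032) = $455,855.86

$455855.86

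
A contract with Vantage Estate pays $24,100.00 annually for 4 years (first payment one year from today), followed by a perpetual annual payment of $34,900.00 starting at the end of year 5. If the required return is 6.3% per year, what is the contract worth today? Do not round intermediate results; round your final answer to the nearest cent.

PV of 4-year annuity: $24,100.00 × [1 − (1+0.063)^−4] / 0.063 = 82938.56083
Perpetuity value at year 4: $34,900.00 / 0.063 = 553968.25397
PV of perpetuity: 553968.25397 / (1+0.063)^4 = 433862.20529
Total PV = 82938.56083 + 433862.20529 = 516800.76613

$516800.77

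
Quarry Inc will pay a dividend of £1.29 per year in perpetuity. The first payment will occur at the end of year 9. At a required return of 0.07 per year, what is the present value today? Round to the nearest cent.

£10.73

Value at end of year 8: C / r = £1.29 / 0.07 = £18.4286
Discount to today: PV = £18.4286 / (1 + 0.07)^8 = £18.4286 / 1.718186 = £10.73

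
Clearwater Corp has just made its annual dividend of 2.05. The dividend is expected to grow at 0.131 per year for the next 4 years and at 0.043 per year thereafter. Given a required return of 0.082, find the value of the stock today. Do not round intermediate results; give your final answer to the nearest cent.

74.62

D_1 = 2.31855
D_2 = 2.62228
D_3 = 2.96580
D_4 = 3.35432
Terminal value at year 4: TV = D_4×(1+g_2)/(r−g_2) = 3.49855/0.039 = 89.70651
P_0 = D_1/(1+r)^1 + D_2/(1+r)^2 + D_3/(1+r)^3 + D_4/(1+r)^4 + TV/(1+r)^4
    = 2.14284 + 2.23988 + 2.34132 + 2.44735 + 65.45080 = 74.62217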